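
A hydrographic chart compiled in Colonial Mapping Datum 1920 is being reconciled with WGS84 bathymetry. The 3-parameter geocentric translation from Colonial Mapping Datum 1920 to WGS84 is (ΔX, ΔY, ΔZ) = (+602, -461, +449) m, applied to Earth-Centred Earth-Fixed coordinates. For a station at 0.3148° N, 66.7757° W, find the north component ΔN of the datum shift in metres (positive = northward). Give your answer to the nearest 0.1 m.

ΔN = 445.4 m

At φ = 0.3148°, λ = -66.7757°: sin φ = 0.005494, cos φ = 0.999985, sin λ = -0.918968, cos λ = 0.394332.
ΔN = −sin φ cos λ·ΔX − sin φ sin λ·ΔY + cos φ·ΔZ = −(0.005494)(0.394332)(602) − (0.005494)(-0.918968)(-461) + (0.999985)(449) = 445.36 m.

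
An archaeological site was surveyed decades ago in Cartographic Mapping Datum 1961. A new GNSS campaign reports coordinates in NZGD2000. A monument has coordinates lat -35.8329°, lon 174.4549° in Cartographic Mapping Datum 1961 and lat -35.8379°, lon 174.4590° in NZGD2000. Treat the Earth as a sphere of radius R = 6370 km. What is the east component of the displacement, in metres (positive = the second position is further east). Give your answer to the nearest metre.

Δφ = -35.8379° − -35.8329° = -0.0050°; Δλ = 174.4590° − 174.4549° = +0.0041°.
1° along a meridian = πR/180 = 111177 m.
ΔN = Δφ × 111177 = -555.9 m; ΔE = Δλ × 111177 × cos(-35.8329°) = +0.0041 × 111177 × 0.810728 = 369.6 m.

ΔE = 370 m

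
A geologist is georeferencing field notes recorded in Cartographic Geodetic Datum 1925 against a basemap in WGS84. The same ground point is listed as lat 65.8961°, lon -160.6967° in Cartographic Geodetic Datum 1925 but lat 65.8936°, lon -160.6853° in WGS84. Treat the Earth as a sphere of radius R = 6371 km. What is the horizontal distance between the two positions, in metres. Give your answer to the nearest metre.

588 m

Δφ = 65.8936° − 65.8961° = -0.0025°; Δλ = -160.6853° − -160.6967° = +0.0114°.
1° along a meridian = πR/180 = 111195 m.
ΔN = Δφ × 111195 = -278.0 m; ΔE = Δλ × 111195 × cos(65.8961°) = +0.0114 × 111195 × 0.408393 = 517.7 m.
Distance = √(ΔE² + ΔN²) = √(517.7² + (-278.0)²) = 587.6 m.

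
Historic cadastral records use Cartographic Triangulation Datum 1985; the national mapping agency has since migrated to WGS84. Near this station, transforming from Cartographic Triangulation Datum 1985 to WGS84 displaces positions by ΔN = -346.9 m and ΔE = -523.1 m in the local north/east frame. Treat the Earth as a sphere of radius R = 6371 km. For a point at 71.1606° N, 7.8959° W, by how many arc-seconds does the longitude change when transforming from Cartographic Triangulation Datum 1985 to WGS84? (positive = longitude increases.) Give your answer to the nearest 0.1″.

At latitude 71.1606°, cos φ = 0.322917.
One radian of longitude at latitude φ spans R cos φ, so Δλ = ΔE / (R cos φ) = -523.1 / (6371000 × 0.322917) = -2.5427e-04 rad = -52.446″.

Δλ = -52.4″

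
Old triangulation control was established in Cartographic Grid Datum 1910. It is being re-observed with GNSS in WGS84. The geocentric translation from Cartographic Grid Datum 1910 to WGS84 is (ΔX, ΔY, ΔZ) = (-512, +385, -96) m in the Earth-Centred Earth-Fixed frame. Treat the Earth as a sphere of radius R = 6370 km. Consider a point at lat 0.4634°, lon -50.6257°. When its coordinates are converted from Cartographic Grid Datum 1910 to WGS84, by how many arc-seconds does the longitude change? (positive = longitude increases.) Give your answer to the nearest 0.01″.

sin φ = 0.008088, cos φ = 0.999967, sin λ = -0.773018, cos λ = 0.634384.
East component: ΔE = −sin λ·ΔX + cos λ·ΔY = −(-0.773018)(-512) + (0.634384)(385) = -151.55 m.
1° of latitude spans πR/180 = 111177 m; at latitude φ, 1° of longitude spans that × cos φ = 111173.8 m, so Δλ = -151.55 / 111173.8 × 3600 = -4.907″.

Δλ = -4.91″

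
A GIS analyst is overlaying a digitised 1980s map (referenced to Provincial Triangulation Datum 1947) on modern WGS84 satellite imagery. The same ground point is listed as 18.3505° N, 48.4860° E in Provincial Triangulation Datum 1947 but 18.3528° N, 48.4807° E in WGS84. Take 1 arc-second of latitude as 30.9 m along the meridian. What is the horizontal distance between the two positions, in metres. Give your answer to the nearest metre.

615 m

Δφ = 18.3528° − 18.3505° = +0.0023°; Δλ = 48.4807° − 48.4860° = -0.0053°.
1° of latitude = 3600 × 30.90 = 111240 m.
ΔN = Δφ × 111240 = 255.9 m; ΔE = Δλ × 111240 × cos(18.3505°) = -0.0053 × 111240 × 0.949148 = -559.6 m.
Distance = √(ΔE² + ΔN²) = √((-559.6)² + 255.9²) = 615.3 m.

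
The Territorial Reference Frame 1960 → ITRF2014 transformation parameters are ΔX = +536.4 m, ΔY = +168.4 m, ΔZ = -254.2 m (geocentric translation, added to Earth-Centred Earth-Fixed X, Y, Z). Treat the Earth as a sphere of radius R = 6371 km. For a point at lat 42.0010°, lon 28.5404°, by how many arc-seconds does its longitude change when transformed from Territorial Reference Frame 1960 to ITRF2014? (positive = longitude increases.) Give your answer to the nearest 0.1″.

Δλ = -4.7″

sin φ = 0.669144, cos φ = 0.743133, sin λ = 0.477778, cos λ = 0.878480.
East component: ΔE = −sin λ·ΔX + cos λ·ΔY = −(0.477778)(536.4) + (0.878480)(168.4) = -108.34 m.
1° of latitude spans πR/180 = 111195 m; at latitude φ, 1° of longitude spans that × cos φ = 82632.6 m, so Δλ = -108.34 / 82632.6 × 3600 = -4.720″.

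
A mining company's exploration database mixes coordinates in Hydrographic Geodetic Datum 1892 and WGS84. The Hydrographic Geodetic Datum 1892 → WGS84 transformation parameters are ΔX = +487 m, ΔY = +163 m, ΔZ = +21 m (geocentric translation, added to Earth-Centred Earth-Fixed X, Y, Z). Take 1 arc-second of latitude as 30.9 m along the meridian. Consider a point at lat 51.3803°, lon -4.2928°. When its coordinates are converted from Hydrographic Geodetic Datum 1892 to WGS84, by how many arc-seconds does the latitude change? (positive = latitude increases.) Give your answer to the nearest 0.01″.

sin φ = 0.781306, cos φ = 0.624148, sin λ = -0.074853, cos λ = 0.997195.
North component: ΔN = −sin φ cos λ·ΔX − sin φ sin λ·ΔY + cos φ·ΔZ = −(0.781306)(0.997195)(487) − (0.781306)(-0.074853)(163) + (0.624148)(21) = -356.79 m.
1° of latitude spans 3600 × 30.90 = 111240 m, so Δφ = -356.79 / 111240 × 3600 = -11.547″.

Δφ = -11.55″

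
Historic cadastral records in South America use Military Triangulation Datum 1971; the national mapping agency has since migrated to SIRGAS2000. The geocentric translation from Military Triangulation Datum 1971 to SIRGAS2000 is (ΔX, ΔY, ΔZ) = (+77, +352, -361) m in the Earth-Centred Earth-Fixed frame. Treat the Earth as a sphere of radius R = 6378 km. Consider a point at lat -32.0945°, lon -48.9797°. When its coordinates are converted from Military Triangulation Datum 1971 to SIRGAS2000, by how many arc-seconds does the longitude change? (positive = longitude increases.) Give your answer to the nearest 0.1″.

Δλ = 11.0″

sin φ = -0.531317, cos φ = 0.847173, sin λ = -0.754477, cos λ = 0.656326.
East component: ΔE = −sin λ·ΔX + cos λ·ΔY = −(-0.754477)(77) + (0.656326)(352) = 289.12 m.
1° of latitude spans πR/180 = 111317 m; at latitude φ, 1° of longitude spans that × cos φ = 94304.8 m, so Δλ = 289.12 / 94304.8 × 3600 = 11.037″.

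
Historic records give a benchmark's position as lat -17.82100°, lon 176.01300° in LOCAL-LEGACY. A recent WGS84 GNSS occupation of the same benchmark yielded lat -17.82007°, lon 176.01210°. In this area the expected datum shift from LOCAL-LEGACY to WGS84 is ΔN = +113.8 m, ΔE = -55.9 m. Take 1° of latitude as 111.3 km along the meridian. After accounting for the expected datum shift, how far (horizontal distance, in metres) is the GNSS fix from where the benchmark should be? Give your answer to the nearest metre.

Observed coordinate differences: Δφ = +0.00093°, Δλ = -0.00090°.
Converting to metres (1° lat = 111300 m, cos φ = 0.952017): observed ΔN = 103.5 m, observed ΔE = -95.4 m.
Subtracting the expected shift leaves a residual of 103.5 − (113.8) = -10.3 m north and -95.4 − (-55.9) = -39.5 m east.
Residual distance = √((-10.3)² + (-39.5)²) = 40.8 m.

41 m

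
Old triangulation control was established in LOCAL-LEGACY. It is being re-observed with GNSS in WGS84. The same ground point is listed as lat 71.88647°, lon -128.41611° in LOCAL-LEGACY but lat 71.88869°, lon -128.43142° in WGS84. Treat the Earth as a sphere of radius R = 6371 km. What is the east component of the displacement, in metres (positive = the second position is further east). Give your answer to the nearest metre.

ΔE = -529 m

Δφ = 71.88869° − 71.88647° = +0.00222°; Δλ = -128.43142° − -128.41611° = -0.01531°.
1° along a meridian = πR/180 = 111195 m.
ΔN = Δφ × 111195 = 246.9 m; ΔE = Δλ × 111195 × cos(71.88647°) = -0.01531 × 111195 × 0.310901 = -529.3 m.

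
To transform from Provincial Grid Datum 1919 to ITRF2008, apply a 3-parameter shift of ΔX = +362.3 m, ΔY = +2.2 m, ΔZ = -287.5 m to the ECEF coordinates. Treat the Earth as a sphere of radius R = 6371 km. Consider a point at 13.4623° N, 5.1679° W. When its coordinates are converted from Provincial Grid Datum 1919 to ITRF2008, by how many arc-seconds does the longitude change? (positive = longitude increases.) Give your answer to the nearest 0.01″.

Δλ = 1.16″

sin φ = 0.232806, cos φ = 0.972523, sin λ = -0.090075, cos λ = 0.995935.
East component: ΔE = −sin λ·ΔX + cos λ·ΔY = −(-0.090075)(362.3) + (0.995935)(2.2) = 34.83 m.
1° of latitude spans πR/180 = 111195 m; at latitude φ, 1° of longitude spans that × cos φ = 108139.7 m, so Δλ = 34.83 / 108139.7 × 3600 = 1.159″.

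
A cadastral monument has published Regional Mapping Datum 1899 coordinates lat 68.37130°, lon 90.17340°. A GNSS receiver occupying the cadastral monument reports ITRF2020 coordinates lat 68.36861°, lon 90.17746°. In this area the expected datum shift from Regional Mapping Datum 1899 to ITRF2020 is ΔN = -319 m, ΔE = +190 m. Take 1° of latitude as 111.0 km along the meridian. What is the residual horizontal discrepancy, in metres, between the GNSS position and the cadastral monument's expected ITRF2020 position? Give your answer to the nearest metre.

31 m

Observed coordinate differences: Δφ = -0.00269°, Δλ = +0.00406°.
Converting to metres (1° lat = 111000 m, cos φ = 0.368590): observed ΔN = -298.6 m, observed ΔE = 166.1 m.
Subtracting the expected shift leaves a residual of -298.6 − (-319) = 20.4 m north and 166.1 − (190) = -23.9 m east.
Residual distance = √(20.4² + (-23.9)²) = 31.4 m.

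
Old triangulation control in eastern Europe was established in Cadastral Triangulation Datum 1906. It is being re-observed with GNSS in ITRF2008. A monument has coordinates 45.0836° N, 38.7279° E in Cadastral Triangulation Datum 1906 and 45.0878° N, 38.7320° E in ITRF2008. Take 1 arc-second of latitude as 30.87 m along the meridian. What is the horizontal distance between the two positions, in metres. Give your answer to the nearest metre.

567 m

Δφ = 45.0878° − 45.0836° = +0.0042°; Δλ = 38.7320° − 38.7279° = +0.0041°.
1° of latitude = 3600 × 30.87 = 111132 m.
ΔN = Δφ × 111132 = 466.8 m; ΔE = Δλ × 111132 × cos(45.0836°) = +0.0041 × 111132 × 0.706074 = 321.7 m.
Distance = √(ΔE² + ΔN²) = √(321.7² + 466.8²) = 566.9 m.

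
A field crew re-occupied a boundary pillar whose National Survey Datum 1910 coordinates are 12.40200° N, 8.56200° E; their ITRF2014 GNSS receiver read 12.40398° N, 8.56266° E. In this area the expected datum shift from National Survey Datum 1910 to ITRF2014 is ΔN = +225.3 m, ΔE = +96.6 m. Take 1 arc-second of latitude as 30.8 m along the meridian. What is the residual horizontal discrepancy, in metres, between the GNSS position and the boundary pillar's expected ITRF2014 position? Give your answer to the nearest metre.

Observed coordinate differences: Δφ = +0.00198°, Δλ = +0.00066°.
Converting to metres (1° lat = 110880 m, cos φ = 0.976665): observed ΔN = 219.5 m, observed ΔE = 71.5 m.
Subtracting the expected shift leaves a residual of 219.5 − (225.3) = -5.8 m north and 71.5 − (96.6) = -25.1 m east.
Residual distance = √((-5.8)² + (-25.1)²) = 25.8 m.

26 m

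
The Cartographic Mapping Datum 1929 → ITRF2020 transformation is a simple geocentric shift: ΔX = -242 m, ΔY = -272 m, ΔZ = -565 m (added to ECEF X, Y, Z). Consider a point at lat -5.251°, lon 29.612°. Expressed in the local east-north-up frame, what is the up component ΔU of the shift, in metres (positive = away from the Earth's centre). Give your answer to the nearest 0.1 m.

At φ = -5.251°, λ = 29.612°: sin φ = -0.091519, cos φ = 0.995803, sin λ = 0.494124, cos λ = 0.869391.
ΔU = cos φ cos λ·ΔX + cos φ sin λ·ΔY + sin φ·ΔZ = (0.995803)(0.869391)(-242) + (0.995803)(0.494124)(-272) + (-0.091519)(-565) = -291.64 m.

ΔU = -291.6 m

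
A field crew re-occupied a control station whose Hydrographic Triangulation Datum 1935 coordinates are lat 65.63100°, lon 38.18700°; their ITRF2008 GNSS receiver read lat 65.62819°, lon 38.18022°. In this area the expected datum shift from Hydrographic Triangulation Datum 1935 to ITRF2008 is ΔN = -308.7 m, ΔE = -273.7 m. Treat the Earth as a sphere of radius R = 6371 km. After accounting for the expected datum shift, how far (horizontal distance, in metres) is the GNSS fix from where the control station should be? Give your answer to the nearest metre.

38 m

Observed coordinate differences: Δφ = -0.00281°, Δλ = -0.00678°.
Converting to metres (1° lat = 111195 m, cos φ = 0.412612): observed ΔN = -312.5 m, observed ΔE = -311.1 m.
Subtracting the expected shift leaves a residual of -312.5 − (-308.7) = -3.8 m north and -311.1 − (-273.7) = -37.4 m east.
Residual distance = √((-3.8)² + (-37.4)²) = 37.6 m.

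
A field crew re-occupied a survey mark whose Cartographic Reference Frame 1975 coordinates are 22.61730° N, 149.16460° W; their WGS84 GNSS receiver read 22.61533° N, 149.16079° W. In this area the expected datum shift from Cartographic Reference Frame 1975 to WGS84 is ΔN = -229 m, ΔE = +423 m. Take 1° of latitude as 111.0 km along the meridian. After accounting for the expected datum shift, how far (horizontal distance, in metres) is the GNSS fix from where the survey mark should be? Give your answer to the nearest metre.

Observed coordinate differences: Δφ = -0.00197°, Δλ = +0.00381°.
Converting to metres (1° lat = 111000 m, cos φ = 0.923094): observed ΔN = -218.7 m, observed ΔE = 390.4 m.
Subtracting the expected shift leaves a residual of -218.7 − (-229) = 10.3 m north and 390.4 − (423) = -32.6 m east.
Residual distance = √(10.3² + (-32.6)²) = 34.2 m.

34 m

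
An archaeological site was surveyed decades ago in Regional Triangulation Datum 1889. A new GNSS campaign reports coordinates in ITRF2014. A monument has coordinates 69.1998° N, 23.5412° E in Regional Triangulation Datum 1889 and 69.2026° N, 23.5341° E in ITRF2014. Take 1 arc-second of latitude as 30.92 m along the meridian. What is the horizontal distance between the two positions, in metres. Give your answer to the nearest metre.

419 m

Δφ = 69.2026° − 69.1998° = +0.0028°; Δλ = 23.5341° − 23.5412° = -0.0071°.
1° of latitude = 3600 × 30.92 = 111312 m.
ΔN = Δφ × 111312 = 311.7 m; ΔE = Δλ × 111312 × cos(69.1998°) = -0.0071 × 111312 × 0.355110 = -280.6 m.
Distance = √(ΔE² + ΔN²) = √((-280.6)² + 311.7²) = 419.4 m.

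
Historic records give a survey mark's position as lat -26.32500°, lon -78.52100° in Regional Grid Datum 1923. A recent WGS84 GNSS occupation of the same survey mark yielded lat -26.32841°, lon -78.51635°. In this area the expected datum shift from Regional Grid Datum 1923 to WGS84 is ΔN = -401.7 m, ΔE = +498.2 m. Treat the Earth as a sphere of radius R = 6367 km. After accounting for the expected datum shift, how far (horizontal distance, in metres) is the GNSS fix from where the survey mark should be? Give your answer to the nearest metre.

42 m

Observed coordinate differences: Δφ = -0.00341°, Δλ = +0.00465°.
Converting to metres (1° lat = 111125 m, cos φ = 0.896293): observed ΔN = -378.9 m, observed ΔE = 463.1 m.
Subtracting the expected shift leaves a residual of -378.9 − (-401.7) = 22.8 m north and 463.1 − (498.2) = -35.1 m east.
Residual distance = √(22.8² + (-35.1)²) = 41.8 m.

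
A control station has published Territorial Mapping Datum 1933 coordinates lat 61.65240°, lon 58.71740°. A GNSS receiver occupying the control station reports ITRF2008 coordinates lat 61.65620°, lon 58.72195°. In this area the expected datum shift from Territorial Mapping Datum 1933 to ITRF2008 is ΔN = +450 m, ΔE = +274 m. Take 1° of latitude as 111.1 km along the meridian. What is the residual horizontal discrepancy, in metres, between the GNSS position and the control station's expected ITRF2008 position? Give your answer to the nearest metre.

44 m

Observed coordinate differences: Δφ = +0.00380°, Δλ = +0.00455°.
Converting to metres (1° lat = 111100 m, cos φ = 0.474820): observed ΔN = 422.2 m, observed ΔE = 240.0 m.
Subtracting the expected shift leaves a residual of 422.2 − (450) = -27.8 m north and 240.0 − (274) = -34.0 m east.
Residual distance = √((-27.8)² + (-34.0)²) = 43.9 m.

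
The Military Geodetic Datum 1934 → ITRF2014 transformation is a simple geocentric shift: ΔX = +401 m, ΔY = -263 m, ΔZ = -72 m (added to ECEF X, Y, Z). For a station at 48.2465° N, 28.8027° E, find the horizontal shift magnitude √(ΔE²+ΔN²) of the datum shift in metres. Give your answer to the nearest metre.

475 m

At φ = 48.2465°, λ = 28.8027°: sin φ = 0.746017, cos φ = 0.665927, sin λ = 0.481795, cos λ = 0.876284.
ΔE = −sin λ·ΔX + cos λ·ΔY = −(0.481795)·(401) + (0.876284)·(-263) = -423.66 m.
ΔN = −sin φ cos λ·ΔX − sin φ sin λ·ΔY + cos φ·ΔZ = −(0.746017)(0.876284)(401) − (0.746017)(0.481795)(-263) + (0.665927)(-72) = -215.56 m.
Horizontal magnitude = √(ΔE² + ΔN²) = √((-423.66)² + (-215.56)²) = 475.35 m.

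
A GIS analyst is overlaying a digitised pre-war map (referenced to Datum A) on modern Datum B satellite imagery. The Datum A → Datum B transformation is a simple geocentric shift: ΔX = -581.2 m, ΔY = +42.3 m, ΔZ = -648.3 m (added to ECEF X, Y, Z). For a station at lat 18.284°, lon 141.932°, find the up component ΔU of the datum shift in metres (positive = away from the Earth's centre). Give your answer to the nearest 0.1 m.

ΔU = 255.8 m

The local up (radial) axis is (cos φ cos λ, cos φ sin λ, sin φ), giving ΔU = 434.466 + 24.765 − 203.389 = 255.84 m.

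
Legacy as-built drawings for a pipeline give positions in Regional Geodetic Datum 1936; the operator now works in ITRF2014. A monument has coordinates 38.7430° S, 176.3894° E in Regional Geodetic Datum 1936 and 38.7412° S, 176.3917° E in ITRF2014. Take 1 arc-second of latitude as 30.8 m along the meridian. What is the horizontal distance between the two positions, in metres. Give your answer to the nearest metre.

Δφ = -38.7412° − -38.7430° = +0.0018°; Δλ = 176.3917° − 176.3894° = +0.0023°.
1° of latitude = 3600 × 30.80 = 110880 m.
ΔN = Δφ × 110880 = 199.6 m; ΔE = Δλ × 110880 × cos(-38.7430°) = +0.0023 × 110880 × 0.779961 = 198.9 m.
Distance = √(ΔE² + ΔN²) = √(198.9² + 199.6²) = 281.8 m.

282 m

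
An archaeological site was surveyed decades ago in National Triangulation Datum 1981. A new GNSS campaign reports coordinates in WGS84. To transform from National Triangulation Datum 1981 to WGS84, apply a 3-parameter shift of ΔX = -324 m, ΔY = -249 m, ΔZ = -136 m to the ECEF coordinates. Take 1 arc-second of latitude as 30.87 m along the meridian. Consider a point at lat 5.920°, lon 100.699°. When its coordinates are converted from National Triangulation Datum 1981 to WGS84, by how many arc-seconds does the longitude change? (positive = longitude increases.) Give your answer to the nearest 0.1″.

Δλ = 11.9″

sin φ = 0.103140, cos φ = 0.994667, sin λ = 0.982616, cos λ = -0.185649.
East component: ΔE = −sin λ·ΔX + cos λ·ΔY = −(0.982616)(-324) + (-0.185649)(-249) = 364.59 m.
1° of latitude spans 3600 × 30.87 = 111132 m; at latitude φ, 1° of longitude spans that × cos φ = 110539.3 m, so Δλ = 364.59 / 110539.3 × 3600 = 11.874″.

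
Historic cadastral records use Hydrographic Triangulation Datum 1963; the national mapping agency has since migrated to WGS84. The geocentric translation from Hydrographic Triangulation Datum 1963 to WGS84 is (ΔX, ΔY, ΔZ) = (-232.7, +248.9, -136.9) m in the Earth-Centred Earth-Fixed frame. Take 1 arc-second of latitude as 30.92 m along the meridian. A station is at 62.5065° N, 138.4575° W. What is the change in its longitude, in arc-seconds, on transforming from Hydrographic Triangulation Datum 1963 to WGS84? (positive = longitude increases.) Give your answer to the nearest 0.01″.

sin φ = 0.887063, cos φ = 0.461648, sin λ = -0.663175, cos λ = -0.748464.
East component: ΔE = −sin λ·ΔX + cos λ·ΔY = −(-0.663175)(-232.7) + (-0.748464)(248.9) = -340.61 m.
1° of latitude spans 3600 × 30.92 = 111312 m; at latitude φ, 1° of longitude spans that × cos φ = 51387.0 m, so Δλ = -340.61 / 51387.0 × 3600 = -23.862″.

Δλ = -23.86″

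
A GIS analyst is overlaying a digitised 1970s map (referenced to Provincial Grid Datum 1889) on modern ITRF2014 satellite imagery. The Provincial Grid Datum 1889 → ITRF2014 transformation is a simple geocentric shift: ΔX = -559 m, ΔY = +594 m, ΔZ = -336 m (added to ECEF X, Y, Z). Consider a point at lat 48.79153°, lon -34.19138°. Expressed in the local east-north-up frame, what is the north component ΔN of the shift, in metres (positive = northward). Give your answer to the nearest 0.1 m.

ΔN = 377.6 m

At φ = 48.79153°, λ = -34.19138°: sin φ = 0.752318, cos φ = 0.658801, sin λ = -0.561959, cos λ = 0.827165.
ΔN = −sin φ cos λ·ΔX − sin φ sin λ·ΔY + cos φ·ΔZ = −(0.752318)(0.827165)(-559) − (0.752318)(-0.561959)(594) + (0.658801)(-336) = 377.63 m.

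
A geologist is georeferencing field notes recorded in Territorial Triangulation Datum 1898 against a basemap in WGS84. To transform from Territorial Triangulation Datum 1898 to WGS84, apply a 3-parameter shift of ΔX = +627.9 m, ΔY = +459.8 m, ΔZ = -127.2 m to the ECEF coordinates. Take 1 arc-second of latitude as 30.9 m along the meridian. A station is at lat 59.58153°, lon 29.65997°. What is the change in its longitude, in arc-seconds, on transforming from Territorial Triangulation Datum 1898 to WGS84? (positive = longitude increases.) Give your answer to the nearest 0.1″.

Δλ = 5.7″

sin φ = 0.862350, cos φ = 0.506312, sin λ = 0.494852, cos λ = 0.868977.
East component: ΔE = −sin λ·ΔX + cos λ·ΔY = −(0.494852)(627.9) + (0.868977)(459.8) = 88.84 m.
1° of latitude spans 3600 × 30.90 = 111240 m; at latitude φ, 1° of longitude spans that × cos φ = 56322.1 m, so Δλ = 88.84 / 56322.1 × 3600 = 5.678″.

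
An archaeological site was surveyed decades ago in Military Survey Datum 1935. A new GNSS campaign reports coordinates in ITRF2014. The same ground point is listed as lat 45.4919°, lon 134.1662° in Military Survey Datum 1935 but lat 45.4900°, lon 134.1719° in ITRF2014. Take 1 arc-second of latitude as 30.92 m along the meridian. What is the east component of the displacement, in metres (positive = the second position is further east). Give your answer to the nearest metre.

ΔE = 445 m

Δφ = 45.4900° − 45.4919° = -0.0019°; Δλ = 134.1719° − 134.1662° = +0.0057°.
1° of latitude = 3600 × 30.92 = 111312 m.
ΔN = Δφ × 111312 = -211.5 m; ΔE = Δλ × 111312 × cos(45.4919°) = +0.0057 × 111312 × 0.701010 = 444.8 m.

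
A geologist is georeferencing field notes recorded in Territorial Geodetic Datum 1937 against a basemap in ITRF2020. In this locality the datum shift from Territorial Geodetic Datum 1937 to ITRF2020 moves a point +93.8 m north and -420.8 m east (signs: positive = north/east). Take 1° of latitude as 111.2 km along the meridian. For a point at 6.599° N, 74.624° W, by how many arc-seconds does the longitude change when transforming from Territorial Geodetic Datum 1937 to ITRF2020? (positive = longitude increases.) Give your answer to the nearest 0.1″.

Δλ = -13.7″

At latitude 6.599°, cos φ = 0.993375.
1° of longitude at this latitude = 111.2 × cos φ = 110.46 km, so Δλ = -420.8 / 110463.3 = -0.0038094° = -13.714″.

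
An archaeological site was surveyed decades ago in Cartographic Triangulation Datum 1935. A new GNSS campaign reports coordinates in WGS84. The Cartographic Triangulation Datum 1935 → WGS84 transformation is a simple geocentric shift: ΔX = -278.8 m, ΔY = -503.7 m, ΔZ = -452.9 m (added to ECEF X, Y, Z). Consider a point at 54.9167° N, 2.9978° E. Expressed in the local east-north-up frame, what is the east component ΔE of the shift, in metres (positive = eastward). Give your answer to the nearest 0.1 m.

The local east axis at (φ, λ) is (−sin λ, cos λ, 0), so ΔE = −sin(2.9978°)·(-278.8) + cos(2.9978°)·(-503.7) = -488.43 m.

ΔE = -488.4 m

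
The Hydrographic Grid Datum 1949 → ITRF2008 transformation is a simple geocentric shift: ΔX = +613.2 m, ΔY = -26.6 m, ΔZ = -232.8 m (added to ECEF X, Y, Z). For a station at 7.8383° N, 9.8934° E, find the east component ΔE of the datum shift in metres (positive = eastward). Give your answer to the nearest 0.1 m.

ΔE = -131.6 m

At φ = 7.8383°, λ = 9.8934°: sin φ = 0.136378, cos φ = 0.990657, sin λ = 0.171816, cos λ = 0.985129.
ΔE = −sin λ·ΔX + cos λ·ΔY = −(0.171816)·(613.2) + (0.985129)·(-26.6) = -131.56 m.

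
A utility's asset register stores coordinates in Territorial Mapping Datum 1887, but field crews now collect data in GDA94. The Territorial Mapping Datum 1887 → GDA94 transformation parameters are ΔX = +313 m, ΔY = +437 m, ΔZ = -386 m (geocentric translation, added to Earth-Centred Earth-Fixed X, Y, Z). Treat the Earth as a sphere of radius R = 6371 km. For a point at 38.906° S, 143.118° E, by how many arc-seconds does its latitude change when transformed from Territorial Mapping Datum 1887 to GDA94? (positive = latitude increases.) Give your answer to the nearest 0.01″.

Δφ = -9.48″

sin φ = -0.628045, cos φ = 0.778177, sin λ = 0.600169, cos λ = -0.799873.
North component: ΔN = −sin φ cos λ·ΔX − sin φ sin λ·ΔY + cos φ·ΔZ = −(-0.628045)(-0.799873)(313) − (-0.628045)(0.600169)(437) + (0.778177)(-386) = -292.89 m.
1° of latitude spans πR/180 = 111195 m, so Δφ = -292.89 / 111195 × 3600 = -9.483″.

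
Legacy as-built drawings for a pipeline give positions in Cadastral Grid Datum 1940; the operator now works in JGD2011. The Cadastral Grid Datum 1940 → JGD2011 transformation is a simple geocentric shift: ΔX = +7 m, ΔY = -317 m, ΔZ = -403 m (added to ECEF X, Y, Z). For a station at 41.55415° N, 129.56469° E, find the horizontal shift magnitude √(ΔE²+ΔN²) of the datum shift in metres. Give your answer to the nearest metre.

239 m

At φ = 41.55415°, λ = 129.56469°: sin φ = 0.663328, cos φ = 0.748329, sin λ = 0.770906, cos λ = -0.636949.
ΔE = −sin λ·ΔX + cos λ·ΔY = −(0.770906)·(7) + (-0.636949)·(-317) = 196.52 m.
ΔN = −sin φ cos λ·ΔX − sin φ sin λ·ΔY + cos φ·ΔZ = −(0.663328)(-0.636949)(7) − (0.663328)(0.770906)(-317) + (0.748329)(-403) = -136.52 m.
Horizontal magnitude = √(ΔE² + ΔN²) = √(196.52² + (-136.52)²) = 239.28 m.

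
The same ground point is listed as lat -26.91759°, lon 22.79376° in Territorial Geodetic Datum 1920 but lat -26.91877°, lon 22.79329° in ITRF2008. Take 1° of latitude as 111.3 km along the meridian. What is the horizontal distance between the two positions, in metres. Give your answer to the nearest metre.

139 m

Δφ = -26.91877° − -26.91759° = -0.00118°; Δλ = 22.79329° − 22.79376° = -0.00047°.
ΔN = Δφ × 111300 = -131.3 m; ΔE = Δλ × 111300 × cos(-26.91759°) = -0.00047 × 111300 × 0.891659 = -46.6 m.
Distance = √(ΔE² + ΔN²) = √((-46.6)² + (-131.3)²) = 139.4 m.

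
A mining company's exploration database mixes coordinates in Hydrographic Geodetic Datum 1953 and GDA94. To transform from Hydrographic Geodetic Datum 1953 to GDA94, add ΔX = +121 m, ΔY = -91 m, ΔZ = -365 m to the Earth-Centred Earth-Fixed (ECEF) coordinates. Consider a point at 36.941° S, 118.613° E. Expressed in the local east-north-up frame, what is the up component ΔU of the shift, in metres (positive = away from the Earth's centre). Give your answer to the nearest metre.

At φ = -36.941°, λ = 118.613°: sin φ = -0.600992, cos φ = 0.799255, sin λ = 0.877874, cos λ = -0.478891.
ΔU = cos φ cos λ·ΔX + cos φ sin λ·ΔY + sin φ·ΔZ = (0.799255)(-0.478891)(121) + (0.799255)(0.877874)(-91) + (-0.600992)(-365) = 109.20 m.

ΔU = 109 m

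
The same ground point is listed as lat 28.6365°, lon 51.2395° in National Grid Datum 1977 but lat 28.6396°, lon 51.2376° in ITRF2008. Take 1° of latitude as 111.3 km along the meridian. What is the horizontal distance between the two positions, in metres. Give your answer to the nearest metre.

392 m

Δφ = 28.6396° − 28.6365° = +0.0031°; Δλ = 51.2376° − 51.2395° = -0.0019°.
ΔN = Δφ × 111300 = 345.0 m; ΔE = Δλ × 111300 × cos(28.6365°) = -0.0019 × 111300 × 0.877678 = -185.6 m.
Distance = √(ΔE² + ΔN²) = √((-185.6)² + 345.0²) = 391.8 m.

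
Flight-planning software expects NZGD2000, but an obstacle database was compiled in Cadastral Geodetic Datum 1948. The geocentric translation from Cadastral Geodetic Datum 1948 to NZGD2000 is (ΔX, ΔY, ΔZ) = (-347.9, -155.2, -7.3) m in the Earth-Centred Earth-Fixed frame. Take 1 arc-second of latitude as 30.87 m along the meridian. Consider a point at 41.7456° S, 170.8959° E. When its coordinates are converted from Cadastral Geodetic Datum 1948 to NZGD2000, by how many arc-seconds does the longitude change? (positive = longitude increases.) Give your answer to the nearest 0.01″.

sin φ = -0.665824, cos φ = 0.746109, sin λ = 0.158229, cos λ = -0.987402.
East component: ΔE = −sin λ·ΔX + cos λ·ΔY = −(0.158229)(-347.9) + (-0.987402)(-155.2) = 208.29 m.
1° of latitude spans 3600 × 30.87 = 111132 m; at latitude φ, 1° of longitude spans that × cos φ = 82916.5 m, so Δλ = 208.29 / 82916.5 × 3600 = 9.043″.

Δλ = 9.04″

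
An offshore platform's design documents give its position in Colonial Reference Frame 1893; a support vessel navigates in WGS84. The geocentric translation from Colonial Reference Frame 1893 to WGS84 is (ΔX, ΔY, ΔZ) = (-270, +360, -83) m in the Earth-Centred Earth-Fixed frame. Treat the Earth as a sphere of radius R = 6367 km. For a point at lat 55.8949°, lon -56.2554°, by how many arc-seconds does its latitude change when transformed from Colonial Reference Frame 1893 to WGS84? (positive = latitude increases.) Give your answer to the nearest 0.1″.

sin φ = 0.828010, cos φ = 0.560713, sin λ = -0.831522, cos λ = 0.555492.
North component: ΔN = −sin φ cos λ·ΔX − sin φ sin λ·ΔY + cos φ·ΔZ = −(0.828010)(0.555492)(-270) − (0.828010)(-0.831522)(360) + (0.560713)(-83) = 325.51 m.
1° of latitude spans πR/180 = 111125 m, so Δφ = 325.51 / 111125 × 3600 = 10.545″.

Δφ = 10.5″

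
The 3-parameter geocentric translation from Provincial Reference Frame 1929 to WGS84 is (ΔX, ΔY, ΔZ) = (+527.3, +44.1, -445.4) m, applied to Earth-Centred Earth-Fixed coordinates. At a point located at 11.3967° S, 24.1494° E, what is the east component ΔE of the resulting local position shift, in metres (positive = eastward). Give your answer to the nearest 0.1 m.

At φ = -11.3967°, λ = 24.1494°: sin φ = -0.197601, cos φ = 0.980283, sin λ = 0.409117, cos λ = 0.912482.
ΔE = −sin λ·ΔX + cos λ·ΔY = −(0.409117)·(527.3) + (0.912482)·(44.1) = -175.49 m.

ΔE = -175.5 m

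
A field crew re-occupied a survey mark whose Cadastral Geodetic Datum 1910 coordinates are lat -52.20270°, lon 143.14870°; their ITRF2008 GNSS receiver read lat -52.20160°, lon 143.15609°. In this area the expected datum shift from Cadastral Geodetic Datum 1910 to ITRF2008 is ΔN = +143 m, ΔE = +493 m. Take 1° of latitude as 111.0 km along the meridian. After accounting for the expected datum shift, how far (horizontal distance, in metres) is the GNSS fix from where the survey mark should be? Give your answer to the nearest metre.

23 m

Observed coordinate differences: Δφ = +0.00110°, Δλ = +0.00739°.
Converting to metres (1° lat = 111000 m, cos φ = 0.612870): observed ΔN = 122.1 m, observed ΔE = 502.7 m.
Subtracting the expected shift leaves a residual of 122.1 − (143) = -20.9 m north and 502.7 − (493) = 9.7 m east.
Residual distance = √((-20.9)² + 9.7²) = 23.1 m.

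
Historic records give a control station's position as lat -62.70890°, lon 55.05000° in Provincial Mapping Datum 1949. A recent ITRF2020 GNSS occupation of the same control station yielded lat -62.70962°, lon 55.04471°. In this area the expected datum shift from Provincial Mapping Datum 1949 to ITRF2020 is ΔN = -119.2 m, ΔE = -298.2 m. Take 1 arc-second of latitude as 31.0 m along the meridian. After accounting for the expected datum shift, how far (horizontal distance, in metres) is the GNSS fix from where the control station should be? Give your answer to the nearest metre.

Observed coordinate differences: Δφ = -0.00072°, Δλ = -0.00529°.
Converting to metres (1° lat = 111600 m, cos φ = 0.458512): observed ΔN = -80.4 m, observed ΔE = -270.7 m.
Subtracting the expected shift leaves a residual of -80.4 − (-119.2) = 38.8 m north and -270.7 − (-298.2) = 27.5 m east.
Residual distance = √(38.8² + 27.5²) = 47.6 m.

48 m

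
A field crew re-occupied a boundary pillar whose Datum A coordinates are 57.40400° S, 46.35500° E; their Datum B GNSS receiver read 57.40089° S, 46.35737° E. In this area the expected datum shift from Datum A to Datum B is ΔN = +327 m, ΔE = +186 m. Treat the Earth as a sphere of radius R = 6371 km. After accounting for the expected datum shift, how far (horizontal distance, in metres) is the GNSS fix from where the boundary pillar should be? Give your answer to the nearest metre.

48 m

Observed coordinate differences: Δφ = +0.00311°, Δλ = +0.00237°.
Converting to metres (1° lat = 111195 m, cos φ = 0.538712): observed ΔN = 345.8 m, observed ΔE = 142.0 m.
Subtracting the expected shift leaves a residual of 345.8 − (327) = 18.8 m north and 142.0 − (186) = -44.0 m east.
Residual distance = √(18.8² + (-44.0)²) = 47.9 m.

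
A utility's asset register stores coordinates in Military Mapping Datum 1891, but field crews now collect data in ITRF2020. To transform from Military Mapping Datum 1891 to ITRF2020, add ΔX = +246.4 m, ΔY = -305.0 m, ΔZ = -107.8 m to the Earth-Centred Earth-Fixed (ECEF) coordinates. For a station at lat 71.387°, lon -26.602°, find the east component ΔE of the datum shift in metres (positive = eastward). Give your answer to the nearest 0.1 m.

ΔE = -162.4 m

The local east axis at (φ, λ) is (−sin λ, cos λ, 0), so ΔE = −sin(-26.602°)·246.4 + cos(-26.602°)·(-305.0) = -162.38 m.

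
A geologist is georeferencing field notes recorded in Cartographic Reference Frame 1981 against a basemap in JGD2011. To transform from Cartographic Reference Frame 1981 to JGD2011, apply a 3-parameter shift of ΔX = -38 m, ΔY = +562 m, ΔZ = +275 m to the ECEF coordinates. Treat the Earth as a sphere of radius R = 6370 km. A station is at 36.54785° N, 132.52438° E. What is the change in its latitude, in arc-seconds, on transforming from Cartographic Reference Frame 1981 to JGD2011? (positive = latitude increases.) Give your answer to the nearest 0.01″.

Δφ = -1.33″

sin φ = 0.595494, cos φ = 0.803360, sin λ = 0.736990, cos λ = -0.675904.
North component: ΔN = −sin φ cos λ·ΔX − sin φ sin λ·ΔY + cos φ·ΔZ = −(0.595494)(-0.675904)(-38) − (0.595494)(0.736990)(562) + (0.803360)(275) = -41.02 m.
1° of latitude spans πR/180 = 111177 m, so Δφ = -41.02 / 111177 × 3600 = -1.328″.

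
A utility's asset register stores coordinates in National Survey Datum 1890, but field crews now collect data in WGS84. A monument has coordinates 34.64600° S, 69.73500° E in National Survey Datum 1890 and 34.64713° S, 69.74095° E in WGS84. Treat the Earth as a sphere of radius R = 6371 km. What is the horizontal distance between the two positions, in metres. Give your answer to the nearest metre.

559 m

Δφ = -34.64713° − -34.64600° = -0.00113°; Δλ = 69.74095° − 69.73500° = +0.00595°.
1° along a meridian = πR/180 = 111195 m.
ΔN = Δφ × 111195 = -125.7 m; ΔE = Δλ × 111195 × cos(-34.64600°) = +0.00595 × 111195 × 0.822680 = 544.3 m.
Distance = √(ΔE² + ΔN²) = √(544.3² + (-125.7)²) = 558.6 m.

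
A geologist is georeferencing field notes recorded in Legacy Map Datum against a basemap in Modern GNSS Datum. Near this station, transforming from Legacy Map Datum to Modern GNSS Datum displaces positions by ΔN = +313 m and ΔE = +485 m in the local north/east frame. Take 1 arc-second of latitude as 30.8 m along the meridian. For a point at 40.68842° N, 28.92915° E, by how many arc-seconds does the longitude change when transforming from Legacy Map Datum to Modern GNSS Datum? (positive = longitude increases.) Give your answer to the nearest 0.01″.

At latitude 40.68842°, cos φ = 0.758266.
1″ of longitude at this latitude = 30.80 × cos φ = 23.3546 m, so Δλ = 485.0 / 23.3546 = 20.767″.

Δλ = 20.77″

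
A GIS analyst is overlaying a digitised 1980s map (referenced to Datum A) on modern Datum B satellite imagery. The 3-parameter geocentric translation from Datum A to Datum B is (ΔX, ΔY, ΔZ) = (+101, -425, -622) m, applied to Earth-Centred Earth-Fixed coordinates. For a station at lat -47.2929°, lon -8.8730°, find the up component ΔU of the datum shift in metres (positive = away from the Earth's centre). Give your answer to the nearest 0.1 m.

ΔU = 569.2 m

The local up (radial) axis is (cos φ cos λ, cos φ sin λ, sin φ), giving ΔU = 67.684 + 44.462 + 457.065 = 569.21 m.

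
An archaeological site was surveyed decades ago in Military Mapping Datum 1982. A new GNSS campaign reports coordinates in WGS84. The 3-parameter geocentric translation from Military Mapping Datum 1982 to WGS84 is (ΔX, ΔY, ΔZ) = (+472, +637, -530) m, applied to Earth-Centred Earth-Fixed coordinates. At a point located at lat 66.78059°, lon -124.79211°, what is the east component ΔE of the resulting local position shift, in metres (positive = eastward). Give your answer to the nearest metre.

The local east axis at (φ, λ) is (−sin λ, cos λ, 0), so ΔE = −sin(-124.79211°)·472 + cos(-124.79211°)·637 = 24.15 m.

ΔE = 24 m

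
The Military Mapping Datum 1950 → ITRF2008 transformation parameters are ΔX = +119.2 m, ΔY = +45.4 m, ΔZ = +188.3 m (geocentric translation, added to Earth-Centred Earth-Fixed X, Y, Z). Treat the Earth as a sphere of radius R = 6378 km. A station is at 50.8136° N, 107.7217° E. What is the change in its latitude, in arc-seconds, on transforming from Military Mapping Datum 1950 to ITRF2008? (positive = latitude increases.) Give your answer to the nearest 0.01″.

sin φ = 0.775094, cos φ = 0.631845, sin λ = 0.952546, cos λ = -0.304394.
North component: ΔN = −sin φ cos λ·ΔX − sin φ sin λ·ΔY + cos φ·ΔZ = −(0.775094)(-0.304394)(119.2) − (0.775094)(0.952546)(45.4) + (0.631845)(188.3) = 113.58 m.
1° of latitude spans πR/180 = 111317 m, so Δφ = 113.58 / 111317 × 3600 = 3.673″.

Δφ = 3.67″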